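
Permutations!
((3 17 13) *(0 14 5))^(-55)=(0 5 14)(3 13 17)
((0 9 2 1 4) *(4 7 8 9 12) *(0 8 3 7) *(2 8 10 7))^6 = (0 2 7 4)(1 3 10 12)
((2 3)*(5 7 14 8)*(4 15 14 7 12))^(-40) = ((2 3)(4 15 14 8 5 12))^(-40) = (4 14 5)(8 12 15)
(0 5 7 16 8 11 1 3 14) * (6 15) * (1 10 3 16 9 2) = (0 5 7 9 2 1 16 8 11 10 3 14)(6 15) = [5, 16, 1, 14, 4, 7, 15, 9, 11, 2, 3, 10, 12, 13, 0, 6, 8]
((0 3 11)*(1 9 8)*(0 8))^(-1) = (0 9 1 8 11 3)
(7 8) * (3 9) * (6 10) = (3 9)(6 10)(7 8) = [0, 1, 2, 9, 4, 5, 10, 8, 7, 3, 6]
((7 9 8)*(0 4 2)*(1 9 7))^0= ((0 4 2)(1 9 8))^0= (9)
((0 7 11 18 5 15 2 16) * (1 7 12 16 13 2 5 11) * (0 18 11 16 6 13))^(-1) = ((0 12 6 13 2)(1 7)(5 15)(16 18))^(-1) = (0 2 13 6 12)(1 7)(5 15)(16 18)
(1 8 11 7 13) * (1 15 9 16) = [0, 8, 2, 3, 4, 5, 6, 13, 11, 16, 10, 7, 12, 15, 14, 9, 1] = (1 8 11 7 13 15 9 16)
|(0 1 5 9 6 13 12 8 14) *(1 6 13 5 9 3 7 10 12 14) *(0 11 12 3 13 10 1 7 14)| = 36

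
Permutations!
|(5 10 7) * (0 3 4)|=3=|(0 3 4)(5 10 7)|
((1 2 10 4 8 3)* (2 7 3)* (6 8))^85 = ((1 7 3)(2 10 4 6 8))^85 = (10)(1 7 3)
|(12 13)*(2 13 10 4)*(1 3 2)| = |(1 3 2 13 12 10 4)| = 7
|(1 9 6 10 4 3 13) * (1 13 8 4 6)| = |(13)(1 9)(3 8 4)(6 10)| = 6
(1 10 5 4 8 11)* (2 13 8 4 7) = (1 10 5 7 2 13 8 11) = [0, 10, 13, 3, 4, 7, 6, 2, 11, 9, 5, 1, 12, 8]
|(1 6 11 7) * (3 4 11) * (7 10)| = 7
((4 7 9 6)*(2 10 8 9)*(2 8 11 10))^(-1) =((4 7 8 9 6)(10 11))^(-1) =(4 6 9 8 7)(10 11)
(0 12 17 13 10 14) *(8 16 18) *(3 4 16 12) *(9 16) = (0 3 4 9 16 18 8 12 17 13 10 14) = [3, 1, 2, 4, 9, 5, 6, 7, 12, 16, 14, 11, 17, 10, 0, 15, 18, 13, 8]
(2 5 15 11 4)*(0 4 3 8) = (0 4 2 5 15 11 3 8) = [4, 1, 5, 8, 2, 15, 6, 7, 0, 9, 10, 3, 12, 13, 14, 11]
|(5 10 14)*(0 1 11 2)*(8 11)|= |(0 1 8 11 2)(5 10 14)|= 15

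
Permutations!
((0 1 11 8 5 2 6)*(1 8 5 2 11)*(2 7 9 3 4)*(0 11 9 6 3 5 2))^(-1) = (0 4 3 2 11 6 7 8)(5 9)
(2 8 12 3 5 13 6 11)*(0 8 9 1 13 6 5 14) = (0 8 12 3 14)(1 13 5 6 11 2 9) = [8, 13, 9, 14, 4, 6, 11, 7, 12, 1, 10, 2, 3, 5, 0]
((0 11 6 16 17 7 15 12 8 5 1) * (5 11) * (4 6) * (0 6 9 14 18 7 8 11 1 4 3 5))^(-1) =(1 8 17 16 6)(3 11 12 15 7 18 14 9 4 5) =((1 6 16 17 8)(3 5 4 9 14 18 7 15 12 11))^(-1)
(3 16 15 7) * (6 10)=(3 16 15 7)(6 10)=[0, 1, 2, 16, 4, 5, 10, 3, 8, 9, 6, 11, 12, 13, 14, 7, 15]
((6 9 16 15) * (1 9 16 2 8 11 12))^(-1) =((1 9 2 8 11 12)(6 16 15))^(-1) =(1 12 11 8 2 9)(6 15 16)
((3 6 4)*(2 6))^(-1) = ((2 6 4 3))^(-1) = (2 3 4 6)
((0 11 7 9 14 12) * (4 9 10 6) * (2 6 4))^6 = (0 14 4 7)(9 10 11 12)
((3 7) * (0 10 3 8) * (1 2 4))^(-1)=((0 10 3 7 8)(1 2 4))^(-1)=(0 8 7 3 10)(1 4 2)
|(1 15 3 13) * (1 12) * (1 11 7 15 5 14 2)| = 12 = |(1 5 14 2)(3 13 12 11 7 15)|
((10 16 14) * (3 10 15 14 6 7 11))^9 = (3 6)(7 10)(11 16)(14 15)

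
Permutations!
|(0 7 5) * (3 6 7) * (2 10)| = 10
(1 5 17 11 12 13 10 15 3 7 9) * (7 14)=[0, 5, 2, 14, 4, 17, 6, 9, 8, 1, 15, 12, 13, 10, 7, 3, 16, 11]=(1 5 17 11 12 13 10 15 3 14 7 9)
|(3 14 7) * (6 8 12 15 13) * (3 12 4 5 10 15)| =28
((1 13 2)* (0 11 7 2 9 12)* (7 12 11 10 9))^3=(0 11 10 12 9)(1 2 7 13)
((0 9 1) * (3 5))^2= ((0 9 1)(3 5))^2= (0 1 9)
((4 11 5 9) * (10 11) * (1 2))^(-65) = ((1 2)(4 10 11 5 9))^(-65) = (11)(1 2)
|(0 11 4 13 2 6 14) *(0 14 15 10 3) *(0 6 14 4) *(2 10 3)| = 30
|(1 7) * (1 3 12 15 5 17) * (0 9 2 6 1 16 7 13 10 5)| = |(0 9 2 6 1 13 10 5 17 16 7 3 12 15)| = 14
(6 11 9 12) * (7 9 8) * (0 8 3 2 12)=(0 8 7 9)(2 12 6 11 3)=[8, 1, 12, 2, 4, 5, 11, 9, 7, 0, 10, 3, 6]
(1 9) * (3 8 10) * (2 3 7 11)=[0, 9, 3, 8, 4, 5, 6, 11, 10, 1, 7, 2]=(1 9)(2 3 8 10 7 11)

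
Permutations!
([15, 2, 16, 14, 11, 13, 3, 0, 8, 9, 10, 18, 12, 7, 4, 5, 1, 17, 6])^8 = [13, 16, 1, 4, 18, 0, 14, 5, 8, 9, 10, 6, 12, 15, 11, 7, 2, 17, 3]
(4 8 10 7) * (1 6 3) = (1 6 3)(4 8 10 7) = [0, 6, 2, 1, 8, 5, 3, 4, 10, 9, 7]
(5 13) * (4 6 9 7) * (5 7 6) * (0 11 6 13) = (0 11 6 9 13 7 4 5) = [11, 1, 2, 3, 5, 0, 9, 4, 8, 13, 10, 6, 12, 7]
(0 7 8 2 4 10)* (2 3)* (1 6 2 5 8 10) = [7, 6, 4, 5, 1, 8, 2, 10, 3, 9, 0] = (0 7 10)(1 6 2 4)(3 5 8)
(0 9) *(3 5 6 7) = (0 9)(3 5 6 7) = [9, 1, 2, 5, 4, 6, 7, 3, 8, 0]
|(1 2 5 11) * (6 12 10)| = 12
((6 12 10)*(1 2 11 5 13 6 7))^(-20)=(1 10 6 5 2 7 12 13 11)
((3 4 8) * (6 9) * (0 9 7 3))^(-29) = ((0 9 6 7 3 4 8))^(-29) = (0 8 4 3 7 6 9)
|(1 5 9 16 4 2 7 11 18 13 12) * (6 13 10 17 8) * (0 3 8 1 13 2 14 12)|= |(0 3 8 6 2 7 11 18 10 17 1 5 9 16 4 14 12 13)|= 18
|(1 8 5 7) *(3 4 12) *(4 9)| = |(1 8 5 7)(3 9 4 12)| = 4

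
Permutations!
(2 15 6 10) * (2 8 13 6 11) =(2 15 11)(6 10 8 13) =[0, 1, 15, 3, 4, 5, 10, 7, 13, 9, 8, 2, 12, 6, 14, 11]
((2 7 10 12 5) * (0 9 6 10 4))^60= ((0 9 6 10 12 5 2 7 4))^60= (0 2 10)(4 5 6)(7 12 9)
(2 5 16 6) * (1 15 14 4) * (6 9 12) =(1 15 14 4)(2 5 16 9 12 6) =[0, 15, 5, 3, 1, 16, 2, 7, 8, 12, 10, 11, 6, 13, 4, 14, 9]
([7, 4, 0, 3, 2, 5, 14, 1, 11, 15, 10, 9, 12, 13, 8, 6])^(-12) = (15)(0 4 7 2 1)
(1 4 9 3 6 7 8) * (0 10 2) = (0 10 2)(1 4 9 3 6 7 8) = [10, 4, 0, 6, 9, 5, 7, 8, 1, 3, 2]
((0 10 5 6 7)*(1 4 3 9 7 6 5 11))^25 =((0 10 11 1 4 3 9 7))^25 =(0 10 11 1 4 3 9 7)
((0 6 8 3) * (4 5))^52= ((0 6 8 3)(4 5))^52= (8)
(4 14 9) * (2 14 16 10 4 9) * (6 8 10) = (2 14)(4 16 6 8 10) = [0, 1, 14, 3, 16, 5, 8, 7, 10, 9, 4, 11, 12, 13, 2, 15, 6]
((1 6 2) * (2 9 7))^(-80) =(9)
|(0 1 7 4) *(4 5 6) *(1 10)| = 7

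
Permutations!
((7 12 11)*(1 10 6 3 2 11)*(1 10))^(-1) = ((2 11 7 12 10 6 3))^(-1) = (2 3 6 10 12 7 11)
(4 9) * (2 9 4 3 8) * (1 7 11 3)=(1 7 11 3 8 2 9)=[0, 7, 9, 8, 4, 5, 6, 11, 2, 1, 10, 3]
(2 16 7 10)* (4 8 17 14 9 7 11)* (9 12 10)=(2 16 11 4 8 17 14 12 10)(7 9)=[0, 1, 16, 3, 8, 5, 6, 9, 17, 7, 2, 4, 10, 13, 12, 15, 11, 14]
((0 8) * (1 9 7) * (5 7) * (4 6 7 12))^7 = ((0 8)(1 9 5 12 4 6 7))^7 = (12)(0 8)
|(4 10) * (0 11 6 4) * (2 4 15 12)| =|(0 11 6 15 12 2 4 10)| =8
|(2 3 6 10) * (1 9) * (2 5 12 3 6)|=6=|(1 9)(2 6 10 5 12 3)|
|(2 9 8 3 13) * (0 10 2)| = |(0 10 2 9 8 3 13)| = 7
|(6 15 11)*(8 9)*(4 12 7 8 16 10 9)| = |(4 12 7 8)(6 15 11)(9 16 10)| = 12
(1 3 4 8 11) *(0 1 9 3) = (0 1)(3 4 8 11 9) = [1, 0, 2, 4, 8, 5, 6, 7, 11, 3, 10, 9]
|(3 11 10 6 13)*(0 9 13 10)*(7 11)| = |(0 9 13 3 7 11)(6 10)| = 6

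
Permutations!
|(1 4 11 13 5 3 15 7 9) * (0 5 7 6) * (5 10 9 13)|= 10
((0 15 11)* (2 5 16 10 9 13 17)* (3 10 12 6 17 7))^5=(0 11 15)(2 17 6 12 16 5)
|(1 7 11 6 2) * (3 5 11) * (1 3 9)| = 15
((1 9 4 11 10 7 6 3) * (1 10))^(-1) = ((1 9 4 11)(3 10 7 6))^(-1) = (1 11 4 9)(3 6 7 10)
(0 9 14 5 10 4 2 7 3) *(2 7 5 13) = (0 9 14 13 2 5 10 4 7 3) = [9, 1, 5, 0, 7, 10, 6, 3, 8, 14, 4, 11, 12, 2, 13]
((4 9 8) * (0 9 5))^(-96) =((0 9 8 4 5))^(-96) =(0 5 4 8 9)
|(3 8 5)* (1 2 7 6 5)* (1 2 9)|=|(1 9)(2 7 6 5 3 8)|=6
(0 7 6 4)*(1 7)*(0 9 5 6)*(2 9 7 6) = [1, 6, 9, 3, 7, 2, 4, 0, 8, 5] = (0 1 6 4 7)(2 9 5)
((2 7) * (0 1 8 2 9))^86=(0 8 7)(1 2 9)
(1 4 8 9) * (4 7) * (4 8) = (1 7 8 9) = [0, 7, 2, 3, 4, 5, 6, 8, 9, 1]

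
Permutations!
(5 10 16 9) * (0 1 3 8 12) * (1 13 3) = (0 13 3 8 12)(5 10 16 9) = [13, 1, 2, 8, 4, 10, 6, 7, 12, 5, 16, 11, 0, 3, 14, 15, 9]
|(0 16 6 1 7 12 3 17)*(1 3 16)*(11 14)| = 8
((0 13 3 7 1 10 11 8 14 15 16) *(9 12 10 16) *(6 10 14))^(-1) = ((0 13 3 7 1 16)(6 10 11 8)(9 12 14 15))^(-1) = (0 16 1 7 3 13)(6 8 11 10)(9 15 14 12)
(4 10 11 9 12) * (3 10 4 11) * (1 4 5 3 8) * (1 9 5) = (1 4)(3 10 8 9 12 11 5) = [0, 4, 2, 10, 1, 3, 6, 7, 9, 12, 8, 5, 11]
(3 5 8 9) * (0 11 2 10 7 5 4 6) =(0 11 2 10 7 5 8 9 3 4 6) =[11, 1, 10, 4, 6, 8, 0, 5, 9, 3, 7, 2]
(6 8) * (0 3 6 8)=[3, 1, 2, 6, 4, 5, 0, 7, 8]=(8)(0 3 6)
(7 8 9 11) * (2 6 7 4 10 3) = (2 6 7 8 9 11 4 10 3) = [0, 1, 6, 2, 10, 5, 7, 8, 9, 11, 3, 4]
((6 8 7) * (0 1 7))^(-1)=(0 8 6 7 1)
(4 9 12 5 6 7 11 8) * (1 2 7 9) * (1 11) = (1 2 7)(4 11 8)(5 6 9 12) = [0, 2, 7, 3, 11, 6, 9, 1, 4, 12, 10, 8, 5]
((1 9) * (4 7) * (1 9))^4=((9)(4 7))^4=(9)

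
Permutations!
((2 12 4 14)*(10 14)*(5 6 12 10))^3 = ((2 10 14)(4 5 6 12))^3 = (14)(4 12 6 5)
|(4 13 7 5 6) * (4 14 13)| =5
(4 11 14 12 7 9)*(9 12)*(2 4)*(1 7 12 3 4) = [0, 7, 1, 4, 11, 5, 6, 3, 8, 2, 10, 14, 12, 13, 9] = (1 7 3 4 11 14 9 2)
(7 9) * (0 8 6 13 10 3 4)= (0 8 6 13 10 3 4)(7 9)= [8, 1, 2, 4, 0, 5, 13, 9, 6, 7, 3, 11, 12, 10]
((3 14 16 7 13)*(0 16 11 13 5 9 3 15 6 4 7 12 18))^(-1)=((0 16 12 18)(3 14 11 13 15 6 4 7 5 9))^(-1)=(0 18 12 16)(3 9 5 7 4 6 15 13 11 14)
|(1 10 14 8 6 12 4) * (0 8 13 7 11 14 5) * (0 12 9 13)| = 40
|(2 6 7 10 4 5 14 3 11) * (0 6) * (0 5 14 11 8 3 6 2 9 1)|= 30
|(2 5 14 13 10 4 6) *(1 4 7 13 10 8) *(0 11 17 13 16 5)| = 45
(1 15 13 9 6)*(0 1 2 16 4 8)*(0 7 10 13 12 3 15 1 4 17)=(0 4 8 7 10 13 9 6 2 16 17)(3 15 12)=[4, 1, 16, 15, 8, 5, 2, 10, 7, 6, 13, 11, 3, 9, 14, 12, 17, 0]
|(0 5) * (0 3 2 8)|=5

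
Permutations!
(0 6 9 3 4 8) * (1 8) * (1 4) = (0 6 9 3 1 8) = [6, 8, 2, 1, 4, 5, 9, 7, 0, 3]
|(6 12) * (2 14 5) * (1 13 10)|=|(1 13 10)(2 14 5)(6 12)|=6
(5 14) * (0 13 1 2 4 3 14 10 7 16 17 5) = (0 13 1 2 4 3 14)(5 10 7 16 17) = [13, 2, 4, 14, 3, 10, 6, 16, 8, 9, 7, 11, 12, 1, 0, 15, 17, 5]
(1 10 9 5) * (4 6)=(1 10 9 5)(4 6)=[0, 10, 2, 3, 6, 1, 4, 7, 8, 5, 9]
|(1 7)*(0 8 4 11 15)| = 10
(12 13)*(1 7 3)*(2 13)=(1 7 3)(2 13 12)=[0, 7, 13, 1, 4, 5, 6, 3, 8, 9, 10, 11, 2, 12]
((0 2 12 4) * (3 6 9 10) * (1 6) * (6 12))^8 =((0 2 6 9 10 3 1 12 4))^8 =(0 4 12 1 3 10 9 6 2)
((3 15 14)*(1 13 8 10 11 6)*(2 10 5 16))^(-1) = ((1 13 8 5 16 2 10 11 6)(3 15 14))^(-1) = (1 6 11 10 2 16 5 8 13)(3 14 15)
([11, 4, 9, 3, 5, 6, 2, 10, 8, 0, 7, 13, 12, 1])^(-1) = (0 9 2 6 5 4 1 13 11)(7 10)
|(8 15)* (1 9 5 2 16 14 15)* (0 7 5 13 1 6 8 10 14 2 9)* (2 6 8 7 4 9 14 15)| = |(0 4 9 13 1)(2 16 6 7 5 14)(10 15)| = 30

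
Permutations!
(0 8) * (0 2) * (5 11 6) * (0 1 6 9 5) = [8, 6, 1, 3, 4, 11, 0, 7, 2, 5, 10, 9] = (0 8 2 1 6)(5 11 9)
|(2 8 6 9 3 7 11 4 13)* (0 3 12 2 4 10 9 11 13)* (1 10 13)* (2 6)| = |(0 3 7 1 10 9 12 6 11 13 4)(2 8)| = 22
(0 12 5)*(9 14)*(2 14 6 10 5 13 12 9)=(0 9 6 10 5)(2 14)(12 13)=[9, 1, 14, 3, 4, 0, 10, 7, 8, 6, 5, 11, 13, 12, 2]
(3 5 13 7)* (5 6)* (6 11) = (3 11 6 5 13 7) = [0, 1, 2, 11, 4, 13, 5, 3, 8, 9, 10, 6, 12, 7]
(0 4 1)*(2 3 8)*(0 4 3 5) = (0 3 8 2 5)(1 4) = [3, 4, 5, 8, 1, 0, 6, 7, 2]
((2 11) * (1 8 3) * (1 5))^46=(11)(1 3)(5 8)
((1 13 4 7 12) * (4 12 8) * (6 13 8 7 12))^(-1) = ((1 8 4 12)(6 13))^(-1) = (1 12 4 8)(6 13)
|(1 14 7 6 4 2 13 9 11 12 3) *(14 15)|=12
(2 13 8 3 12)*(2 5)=(2 13 8 3 12 5)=[0, 1, 13, 12, 4, 2, 6, 7, 3, 9, 10, 11, 5, 8]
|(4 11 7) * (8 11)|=|(4 8 11 7)|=4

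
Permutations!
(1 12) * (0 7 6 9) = (0 7 6 9)(1 12) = [7, 12, 2, 3, 4, 5, 9, 6, 8, 0, 10, 11, 1]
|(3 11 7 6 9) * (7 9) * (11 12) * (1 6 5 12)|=8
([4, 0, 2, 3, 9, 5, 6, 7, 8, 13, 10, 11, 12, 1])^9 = (0 1 13 9 4)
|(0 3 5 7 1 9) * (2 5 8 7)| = 6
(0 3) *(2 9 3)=(0 2 9 3)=[2, 1, 9, 0, 4, 5, 6, 7, 8, 3]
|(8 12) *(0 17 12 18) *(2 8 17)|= 4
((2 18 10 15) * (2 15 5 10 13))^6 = ((2 18 13)(5 10))^6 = (18)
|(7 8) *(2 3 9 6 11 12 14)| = 14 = |(2 3 9 6 11 12 14)(7 8)|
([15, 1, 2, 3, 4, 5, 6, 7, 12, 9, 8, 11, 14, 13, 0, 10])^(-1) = (0 14 12 8 10 15)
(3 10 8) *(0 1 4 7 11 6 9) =(0 1 4 7 11 6 9)(3 10 8) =[1, 4, 2, 10, 7, 5, 9, 11, 3, 0, 8, 6]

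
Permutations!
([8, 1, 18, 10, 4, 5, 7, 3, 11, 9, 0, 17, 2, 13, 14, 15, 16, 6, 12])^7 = (0 10 3 7 6 17 11 8)(2 18 12)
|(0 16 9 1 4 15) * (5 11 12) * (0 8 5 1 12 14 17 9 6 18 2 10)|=|(0 16 6 18 2 10)(1 4 15 8 5 11 14 17 9 12)|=30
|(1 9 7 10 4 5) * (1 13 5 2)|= |(1 9 7 10 4 2)(5 13)|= 6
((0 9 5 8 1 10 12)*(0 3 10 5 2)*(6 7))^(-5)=(0 9 2)(1 5 8)(3 10 12)(6 7)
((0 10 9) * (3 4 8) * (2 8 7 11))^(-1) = (0 9 10)(2 11 7 4 3 8) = ((0 10 9)(2 8 3 4 7 11))^(-1)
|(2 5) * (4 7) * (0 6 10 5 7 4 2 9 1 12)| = 14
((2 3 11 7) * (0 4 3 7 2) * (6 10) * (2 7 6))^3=(0 11 4 7 3)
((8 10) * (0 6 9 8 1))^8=(0 9 10)(1 6 8)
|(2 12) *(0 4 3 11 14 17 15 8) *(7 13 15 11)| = |(0 4 3 7 13 15 8)(2 12)(11 14 17)| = 42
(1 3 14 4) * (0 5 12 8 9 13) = (0 5 12 8 9 13)(1 3 14 4) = [5, 3, 2, 14, 1, 12, 6, 7, 9, 13, 10, 11, 8, 0, 4]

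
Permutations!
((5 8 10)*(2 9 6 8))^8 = ((2 9 6 8 10 5))^8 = (2 6 10)(5 9 8)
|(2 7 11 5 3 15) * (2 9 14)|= 8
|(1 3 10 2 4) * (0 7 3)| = 7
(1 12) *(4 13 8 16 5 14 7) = (1 12)(4 13 8 16 5 14 7) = [0, 12, 2, 3, 13, 14, 6, 4, 16, 9, 10, 11, 1, 8, 7, 15, 5]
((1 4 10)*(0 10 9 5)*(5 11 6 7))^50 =((0 10 1 4 9 11 6 7 5))^50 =(0 11 10 6 1 7 4 5 9)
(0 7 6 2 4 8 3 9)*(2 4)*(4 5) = [7, 1, 2, 9, 8, 4, 5, 6, 3, 0] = (0 7 6 5 4 8 3 9)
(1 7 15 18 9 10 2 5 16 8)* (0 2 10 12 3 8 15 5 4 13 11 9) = (0 2 4 13 11 9 12 3 8 1 7 5 16 15 18) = [2, 7, 4, 8, 13, 16, 6, 5, 1, 12, 10, 9, 3, 11, 14, 18, 15, 17, 0]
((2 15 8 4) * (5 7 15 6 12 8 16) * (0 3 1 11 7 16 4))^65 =(0 8 12 6 2 4 15 7 11 1 3)(5 16)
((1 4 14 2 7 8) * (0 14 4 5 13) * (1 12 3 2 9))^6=(14)(2 7 8 12 3)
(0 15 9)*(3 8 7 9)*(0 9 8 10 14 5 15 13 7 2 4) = (0 13 7 8 2 4)(3 10 14 5 15) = [13, 1, 4, 10, 0, 15, 6, 8, 2, 9, 14, 11, 12, 7, 5, 3]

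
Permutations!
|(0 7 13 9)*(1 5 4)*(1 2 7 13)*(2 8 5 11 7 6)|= |(0 13 9)(1 11 7)(2 6)(4 8 5)|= 6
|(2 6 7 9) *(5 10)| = |(2 6 7 9)(5 10)| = 4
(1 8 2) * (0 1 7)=(0 1 8 2 7)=[1, 8, 7, 3, 4, 5, 6, 0, 2]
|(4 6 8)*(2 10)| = |(2 10)(4 6 8)| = 6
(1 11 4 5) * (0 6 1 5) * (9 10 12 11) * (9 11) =(0 6 1 11 4)(9 10 12) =[6, 11, 2, 3, 0, 5, 1, 7, 8, 10, 12, 4, 9]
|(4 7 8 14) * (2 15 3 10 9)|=20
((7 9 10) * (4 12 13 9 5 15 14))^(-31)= (4 7 12 5 13 15 9 14 10)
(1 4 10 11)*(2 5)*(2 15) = (1 4 10 11)(2 5 15) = [0, 4, 5, 3, 10, 15, 6, 7, 8, 9, 11, 1, 12, 13, 14, 2]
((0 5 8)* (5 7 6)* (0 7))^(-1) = (5 6 7 8)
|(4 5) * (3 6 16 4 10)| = |(3 6 16 4 5 10)| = 6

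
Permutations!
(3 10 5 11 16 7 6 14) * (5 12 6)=[0, 1, 2, 10, 4, 11, 14, 5, 8, 9, 12, 16, 6, 13, 3, 15, 7]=(3 10 12 6 14)(5 11 16 7)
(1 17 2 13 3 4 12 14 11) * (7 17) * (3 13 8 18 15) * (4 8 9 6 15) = (1 7 17 2 9 6 15 3 8 18 4 12 14 11) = [0, 7, 9, 8, 12, 5, 15, 17, 18, 6, 10, 1, 14, 13, 11, 3, 16, 2, 4]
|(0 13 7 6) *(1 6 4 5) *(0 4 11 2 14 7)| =4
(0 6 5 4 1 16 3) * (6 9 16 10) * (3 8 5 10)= [9, 3, 2, 0, 1, 4, 10, 7, 5, 16, 6, 11, 12, 13, 14, 15, 8]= (0 9 16 8 5 4 1 3)(6 10)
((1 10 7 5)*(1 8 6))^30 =(10)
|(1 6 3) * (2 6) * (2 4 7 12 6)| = |(1 4 7 12 6 3)| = 6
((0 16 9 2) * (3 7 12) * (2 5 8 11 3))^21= ((0 16 9 5 8 11 3 7 12 2))^21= (0 16 9 5 8 11 3 7 12 2)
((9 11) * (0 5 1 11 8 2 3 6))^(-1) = ((0 5 1 11 9 8 2 3 6))^(-1) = (0 6 3 2 8 9 11 1 5)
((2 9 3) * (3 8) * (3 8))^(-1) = ((2 9 3))^(-1) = (2 3 9)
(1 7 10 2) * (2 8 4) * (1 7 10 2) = (1 10 8 4)(2 7) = [0, 10, 7, 3, 1, 5, 6, 2, 4, 9, 8]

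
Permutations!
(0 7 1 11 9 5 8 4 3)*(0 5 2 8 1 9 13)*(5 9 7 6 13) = (0 6 13)(1 11 5)(2 8 4 3 9) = [6, 11, 8, 9, 3, 1, 13, 7, 4, 2, 10, 5, 12, 0]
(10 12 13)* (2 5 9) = (2 5 9)(10 12 13) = [0, 1, 5, 3, 4, 9, 6, 7, 8, 2, 12, 11, 13, 10]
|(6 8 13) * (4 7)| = |(4 7)(6 8 13)| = 6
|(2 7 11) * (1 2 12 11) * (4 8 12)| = |(1 2 7)(4 8 12 11)| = 12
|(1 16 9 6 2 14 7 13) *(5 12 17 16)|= 11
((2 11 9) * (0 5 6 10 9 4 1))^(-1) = (0 1 4 11 2 9 10 6 5)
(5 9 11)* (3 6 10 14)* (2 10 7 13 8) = (2 10 14 3 6 7 13 8)(5 9 11) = [0, 1, 10, 6, 4, 9, 7, 13, 2, 11, 14, 5, 12, 8, 3]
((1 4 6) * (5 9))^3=((1 4 6)(5 9))^3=(5 9)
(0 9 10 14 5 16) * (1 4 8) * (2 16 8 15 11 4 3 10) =(0 9 2 16)(1 3 10 14 5 8)(4 15 11) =[9, 3, 16, 10, 15, 8, 6, 7, 1, 2, 14, 4, 12, 13, 5, 11, 0]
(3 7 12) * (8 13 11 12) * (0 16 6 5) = (0 16 6 5)(3 7 8 13 11 12) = [16, 1, 2, 7, 4, 0, 5, 8, 13, 9, 10, 12, 3, 11, 14, 15, 6]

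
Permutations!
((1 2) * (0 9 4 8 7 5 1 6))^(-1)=(0 6 2 1 5 7 8 4 9)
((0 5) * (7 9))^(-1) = ((0 5)(7 9))^(-1) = (0 5)(7 9)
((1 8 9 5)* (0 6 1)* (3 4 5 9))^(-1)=((9)(0 6 1 8 3 4 5))^(-1)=(9)(0 5 4 3 8 1 6)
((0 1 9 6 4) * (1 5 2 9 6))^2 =(0 2 1 4 5 9 6)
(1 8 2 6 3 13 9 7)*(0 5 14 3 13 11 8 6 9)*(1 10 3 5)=(0 1 6 13)(2 9 7 10 3 11 8)(5 14)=[1, 6, 9, 11, 4, 14, 13, 10, 2, 7, 3, 8, 12, 0, 5]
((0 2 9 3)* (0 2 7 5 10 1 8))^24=(10)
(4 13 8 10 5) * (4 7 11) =(4 13 8 10 5 7 11) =[0, 1, 2, 3, 13, 7, 6, 11, 10, 9, 5, 4, 12, 8]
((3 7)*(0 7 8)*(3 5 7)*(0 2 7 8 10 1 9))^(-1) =((0 3 10 1 9)(2 7 5 8))^(-1) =(0 9 1 10 3)(2 8 5 7)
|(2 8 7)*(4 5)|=|(2 8 7)(4 5)|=6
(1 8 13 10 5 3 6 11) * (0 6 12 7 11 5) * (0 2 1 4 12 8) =(0 6 5 3 8 13 10 2 1)(4 12 7 11) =[6, 0, 1, 8, 12, 3, 5, 11, 13, 9, 2, 4, 7, 10]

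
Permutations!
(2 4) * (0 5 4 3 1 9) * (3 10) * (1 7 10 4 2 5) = (0 1 9)(2 4 5)(3 7 10) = [1, 9, 4, 7, 5, 2, 6, 10, 8, 0, 3]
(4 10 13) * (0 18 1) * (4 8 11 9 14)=(0 18 1)(4 10 13 8 11 9 14)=[18, 0, 2, 3, 10, 5, 6, 7, 11, 14, 13, 9, 12, 8, 4, 15, 16, 17, 1]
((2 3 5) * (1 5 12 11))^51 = (1 3)(2 11)(5 12)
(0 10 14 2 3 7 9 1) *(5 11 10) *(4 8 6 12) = (0 5 11 10 14 2 3 7 9 1)(4 8 6 12) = [5, 0, 3, 7, 8, 11, 12, 9, 6, 1, 14, 10, 4, 13, 2]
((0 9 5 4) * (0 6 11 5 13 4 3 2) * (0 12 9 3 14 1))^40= (0 9 11)(1 12 6)(2 4 14)(3 13 5)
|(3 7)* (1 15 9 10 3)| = |(1 15 9 10 3 7)| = 6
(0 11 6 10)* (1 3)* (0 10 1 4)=(0 11 6 1 3 4)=[11, 3, 2, 4, 0, 5, 1, 7, 8, 9, 10, 6]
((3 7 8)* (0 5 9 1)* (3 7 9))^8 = ((0 5 3 9 1)(7 8))^8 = (0 9 5 1 3)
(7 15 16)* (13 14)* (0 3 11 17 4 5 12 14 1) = [3, 0, 2, 11, 5, 12, 6, 15, 8, 9, 10, 17, 14, 1, 13, 16, 7, 4] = (0 3 11 17 4 5 12 14 13 1)(7 15 16)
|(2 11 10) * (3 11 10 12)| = 6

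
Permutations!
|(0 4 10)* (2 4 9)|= 5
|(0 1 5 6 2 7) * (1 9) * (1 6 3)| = |(0 9 6 2 7)(1 5 3)| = 15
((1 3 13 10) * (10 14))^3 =(1 14 3 10 13)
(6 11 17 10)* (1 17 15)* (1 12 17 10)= (1 10 6 11 15 12 17)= [0, 10, 2, 3, 4, 5, 11, 7, 8, 9, 6, 15, 17, 13, 14, 12, 16, 1]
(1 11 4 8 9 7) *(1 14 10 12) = [0, 11, 2, 3, 8, 5, 6, 14, 9, 7, 12, 4, 1, 13, 10] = (1 11 4 8 9 7 14 10 12)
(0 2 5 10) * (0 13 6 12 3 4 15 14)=(0 2 5 10 13 6 12 3 4 15 14)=[2, 1, 5, 4, 15, 10, 12, 7, 8, 9, 13, 11, 3, 6, 0, 14]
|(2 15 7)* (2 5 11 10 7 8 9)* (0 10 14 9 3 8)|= 18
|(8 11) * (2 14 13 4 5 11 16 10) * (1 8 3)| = |(1 8 16 10 2 14 13 4 5 11 3)| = 11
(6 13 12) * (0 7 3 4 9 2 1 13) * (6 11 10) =(0 7 3 4 9 2 1 13 12 11 10 6) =[7, 13, 1, 4, 9, 5, 0, 3, 8, 2, 6, 10, 11, 12]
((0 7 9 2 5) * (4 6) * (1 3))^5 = (9)(1 3)(4 6)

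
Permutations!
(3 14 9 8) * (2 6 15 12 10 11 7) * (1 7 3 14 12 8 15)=(1 7 2 6)(3 12 10 11)(8 14 9 15)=[0, 7, 6, 12, 4, 5, 1, 2, 14, 15, 11, 3, 10, 13, 9, 8]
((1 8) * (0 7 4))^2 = ((0 7 4)(1 8))^2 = (8)(0 4 7)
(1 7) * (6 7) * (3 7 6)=(1 3 7)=[0, 3, 2, 7, 4, 5, 6, 1]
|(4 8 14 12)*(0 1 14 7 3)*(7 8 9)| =|(0 1 14 12 4 9 7 3)| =8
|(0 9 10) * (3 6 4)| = 3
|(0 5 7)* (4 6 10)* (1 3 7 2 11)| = |(0 5 2 11 1 3 7)(4 6 10)| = 21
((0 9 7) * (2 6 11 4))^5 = (0 7 9)(2 6 11 4)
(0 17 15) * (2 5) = (0 17 15)(2 5) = [17, 1, 5, 3, 4, 2, 6, 7, 8, 9, 10, 11, 12, 13, 14, 0, 16, 15]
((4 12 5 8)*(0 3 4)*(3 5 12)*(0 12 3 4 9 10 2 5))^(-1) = (2 10 9 3 12 8 5)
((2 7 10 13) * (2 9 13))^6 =(13)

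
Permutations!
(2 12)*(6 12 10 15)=(2 10 15 6 12)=[0, 1, 10, 3, 4, 5, 12, 7, 8, 9, 15, 11, 2, 13, 14, 6]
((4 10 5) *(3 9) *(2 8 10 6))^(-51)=(2 5)(3 9)(4 8)(6 10)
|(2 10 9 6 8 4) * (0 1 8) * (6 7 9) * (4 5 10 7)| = |(0 1 8 5 10 6)(2 7 9 4)| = 12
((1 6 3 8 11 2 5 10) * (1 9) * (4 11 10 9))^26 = ((1 6 3 8 10 4 11 2 5 9))^26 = (1 11 3 5 10)(2 8 9 4 6)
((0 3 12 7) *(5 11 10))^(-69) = (0 7 12 3) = ((0 3 12 7)(5 11 10))^(-69)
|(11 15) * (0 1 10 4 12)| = |(0 1 10 4 12)(11 15)| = 10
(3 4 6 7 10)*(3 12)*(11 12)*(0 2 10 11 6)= (0 2 10 6 7 11 12 3 4)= [2, 1, 10, 4, 0, 5, 7, 11, 8, 9, 6, 12, 3]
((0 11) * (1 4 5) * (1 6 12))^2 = (1 5 12 4 6)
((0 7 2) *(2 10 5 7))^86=(5 10 7)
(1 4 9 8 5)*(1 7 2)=[0, 4, 1, 3, 9, 7, 6, 2, 5, 8]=(1 4 9 8 5 7 2)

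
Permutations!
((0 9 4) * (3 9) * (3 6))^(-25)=((0 6 3 9 4))^(-25)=(9)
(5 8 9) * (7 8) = (5 7 8 9) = [0, 1, 2, 3, 4, 7, 6, 8, 9, 5]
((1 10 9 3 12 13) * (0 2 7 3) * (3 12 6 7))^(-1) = (0 9 10 1 13 12 7 6 3 2)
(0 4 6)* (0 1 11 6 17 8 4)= (1 11 6)(4 17 8)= [0, 11, 2, 3, 17, 5, 1, 7, 4, 9, 10, 6, 12, 13, 14, 15, 16, 8]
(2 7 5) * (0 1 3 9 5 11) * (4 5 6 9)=(0 1 3 4 5 2 7 11)(6 9)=[1, 3, 7, 4, 5, 2, 9, 11, 8, 6, 10, 0]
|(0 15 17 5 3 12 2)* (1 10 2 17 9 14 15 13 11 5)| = 30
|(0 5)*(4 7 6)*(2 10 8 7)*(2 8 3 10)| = |(0 5)(3 10)(4 8 7 6)| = 4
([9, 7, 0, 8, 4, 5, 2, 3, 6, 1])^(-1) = (0 2 6 8 3 7 1 9)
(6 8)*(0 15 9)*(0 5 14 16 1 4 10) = [15, 4, 2, 3, 10, 14, 8, 7, 6, 5, 0, 11, 12, 13, 16, 9, 1] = (0 15 9 5 14 16 1 4 10)(6 8)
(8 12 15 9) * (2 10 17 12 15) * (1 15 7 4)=[0, 15, 10, 3, 1, 5, 6, 4, 7, 8, 17, 11, 2, 13, 14, 9, 16, 12]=(1 15 9 8 7 4)(2 10 17 12)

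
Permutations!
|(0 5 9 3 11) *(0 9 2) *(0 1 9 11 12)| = 7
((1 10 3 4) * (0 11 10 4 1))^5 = (0 4 1 3 10 11) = ((0 11 10 3 1 4))^5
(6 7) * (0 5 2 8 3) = [5, 1, 8, 0, 4, 2, 7, 6, 3] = (0 5 2 8 3)(6 7)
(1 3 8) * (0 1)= (0 1 3 8)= [1, 3, 2, 8, 4, 5, 6, 7, 0]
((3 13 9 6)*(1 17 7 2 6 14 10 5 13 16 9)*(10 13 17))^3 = (1 17 6 9)(2 16 13 5)(3 14 10 7)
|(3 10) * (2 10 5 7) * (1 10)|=6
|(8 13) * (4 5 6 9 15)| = |(4 5 6 9 15)(8 13)| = 10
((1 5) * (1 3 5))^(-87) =(3 5)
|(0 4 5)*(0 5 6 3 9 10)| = 6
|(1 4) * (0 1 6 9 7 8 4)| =|(0 1)(4 6 9 7 8)| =10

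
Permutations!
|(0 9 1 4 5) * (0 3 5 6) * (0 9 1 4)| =|(0 1)(3 5)(4 6 9)| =6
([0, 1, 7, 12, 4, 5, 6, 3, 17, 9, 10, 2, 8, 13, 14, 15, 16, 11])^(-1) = (2 11 17 8 12 3 7)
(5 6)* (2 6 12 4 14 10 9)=(2 6 5 12 4 14 10 9)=[0, 1, 6, 3, 14, 12, 5, 7, 8, 2, 9, 11, 4, 13, 10]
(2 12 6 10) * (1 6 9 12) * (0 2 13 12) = (0 2 1 6 10 13 12 9) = [2, 6, 1, 3, 4, 5, 10, 7, 8, 0, 13, 11, 9, 12]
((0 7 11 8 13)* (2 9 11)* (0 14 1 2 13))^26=(0 8 11 9 2 1 14 13 7)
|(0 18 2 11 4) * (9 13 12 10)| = |(0 18 2 11 4)(9 13 12 10)| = 20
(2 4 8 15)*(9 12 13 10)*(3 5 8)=[0, 1, 4, 5, 3, 8, 6, 7, 15, 12, 9, 11, 13, 10, 14, 2]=(2 4 3 5 8 15)(9 12 13 10)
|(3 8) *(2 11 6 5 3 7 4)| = 8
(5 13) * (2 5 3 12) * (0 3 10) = (0 3 12 2 5 13 10) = [3, 1, 5, 12, 4, 13, 6, 7, 8, 9, 0, 11, 2, 10]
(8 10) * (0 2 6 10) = [2, 1, 6, 3, 4, 5, 10, 7, 0, 9, 8] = (0 2 6 10 8)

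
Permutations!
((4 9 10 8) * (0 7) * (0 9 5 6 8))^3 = (0 10 9 7)(4 8 6 5)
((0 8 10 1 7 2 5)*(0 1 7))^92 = (0 8 10 7 2 5 1)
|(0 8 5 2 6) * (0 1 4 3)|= |(0 8 5 2 6 1 4 3)|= 8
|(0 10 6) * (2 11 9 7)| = |(0 10 6)(2 11 9 7)| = 12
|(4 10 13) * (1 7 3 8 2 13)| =8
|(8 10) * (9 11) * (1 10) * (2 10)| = |(1 2 10 8)(9 11)| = 4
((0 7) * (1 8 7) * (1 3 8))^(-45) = ((0 3 8 7))^(-45) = (0 7 8 3)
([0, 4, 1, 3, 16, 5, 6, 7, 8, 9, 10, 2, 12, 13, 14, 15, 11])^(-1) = [0, 2, 11, 3, 1, 5, 6, 7, 8, 9, 10, 16, 12, 13, 14, 15, 4]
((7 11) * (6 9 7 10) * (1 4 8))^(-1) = (1 8 4)(6 10 11 7 9)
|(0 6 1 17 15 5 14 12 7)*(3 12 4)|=|(0 6 1 17 15 5 14 4 3 12 7)|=11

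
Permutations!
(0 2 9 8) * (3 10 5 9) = (0 2 3 10 5 9 8) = [2, 1, 3, 10, 4, 9, 6, 7, 0, 8, 5]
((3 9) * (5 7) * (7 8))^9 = (3 9)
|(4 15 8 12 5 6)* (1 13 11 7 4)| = |(1 13 11 7 4 15 8 12 5 6)| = 10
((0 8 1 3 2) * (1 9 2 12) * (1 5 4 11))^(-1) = (0 2 9 8)(1 11 4 5 12 3)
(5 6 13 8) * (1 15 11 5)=[0, 15, 2, 3, 4, 6, 13, 7, 1, 9, 10, 5, 12, 8, 14, 11]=(1 15 11 5 6 13 8)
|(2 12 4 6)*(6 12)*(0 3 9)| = 6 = |(0 3 9)(2 6)(4 12)|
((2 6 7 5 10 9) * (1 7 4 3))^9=((1 7 5 10 9 2 6 4 3))^9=(10)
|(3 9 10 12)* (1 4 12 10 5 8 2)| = 8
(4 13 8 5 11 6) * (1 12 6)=(1 12 6 4 13 8 5 11)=[0, 12, 2, 3, 13, 11, 4, 7, 5, 9, 10, 1, 6, 8]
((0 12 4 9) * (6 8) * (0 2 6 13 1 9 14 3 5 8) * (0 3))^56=(14)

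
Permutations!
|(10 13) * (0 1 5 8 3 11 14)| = |(0 1 5 8 3 11 14)(10 13)| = 14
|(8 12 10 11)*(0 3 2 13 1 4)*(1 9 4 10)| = 30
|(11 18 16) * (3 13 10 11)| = 6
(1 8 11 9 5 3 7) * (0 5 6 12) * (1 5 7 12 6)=(0 7 5 3 12)(1 8 11 9)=[7, 8, 2, 12, 4, 3, 6, 5, 11, 1, 10, 9, 0]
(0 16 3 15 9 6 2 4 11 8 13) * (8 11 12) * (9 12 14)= (0 16 3 15 12 8 13)(2 4 14 9 6)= [16, 1, 4, 15, 14, 5, 2, 7, 13, 6, 10, 11, 8, 0, 9, 12, 3]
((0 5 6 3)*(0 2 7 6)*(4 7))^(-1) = ((0 5)(2 4 7 6 3))^(-1) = (0 5)(2 3 6 7 4)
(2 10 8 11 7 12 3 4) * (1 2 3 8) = [0, 2, 10, 4, 3, 5, 6, 12, 11, 9, 1, 7, 8] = (1 2 10)(3 4)(7 12 8 11)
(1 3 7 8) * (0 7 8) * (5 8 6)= (0 7)(1 3 6 5 8)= [7, 3, 2, 6, 4, 8, 5, 0, 1]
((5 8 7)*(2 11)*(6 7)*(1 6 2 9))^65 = (1 6 7 5 8 2 11 9)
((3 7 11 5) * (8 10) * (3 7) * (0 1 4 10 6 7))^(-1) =(0 5 11 7 6 8 10 4 1)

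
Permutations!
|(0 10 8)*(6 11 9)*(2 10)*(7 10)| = 15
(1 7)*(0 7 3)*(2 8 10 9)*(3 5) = [7, 5, 8, 0, 4, 3, 6, 1, 10, 2, 9] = (0 7 1 5 3)(2 8 10 9)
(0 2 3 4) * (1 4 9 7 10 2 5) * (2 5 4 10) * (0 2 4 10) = (0 10 5 1)(2 3 9 7 4) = [10, 0, 3, 9, 2, 1, 6, 4, 8, 7, 5]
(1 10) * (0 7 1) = [7, 10, 2, 3, 4, 5, 6, 1, 8, 9, 0] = (0 7 1 10)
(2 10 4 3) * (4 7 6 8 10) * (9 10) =[0, 1, 4, 2, 3, 5, 8, 6, 9, 10, 7] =(2 4 3)(6 8 9 10 7)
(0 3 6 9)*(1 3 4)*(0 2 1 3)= (0 4 3 6 9 2 1)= [4, 0, 1, 6, 3, 5, 9, 7, 8, 2]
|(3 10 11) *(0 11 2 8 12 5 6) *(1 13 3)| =11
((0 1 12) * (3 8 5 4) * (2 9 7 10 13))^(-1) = (0 12 1)(2 13 10 7 9)(3 4 5 8) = ((0 1 12)(2 9 7 10 13)(3 8 5 4))^(-1)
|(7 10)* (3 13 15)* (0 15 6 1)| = 6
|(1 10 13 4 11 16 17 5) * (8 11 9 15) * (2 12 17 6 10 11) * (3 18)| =14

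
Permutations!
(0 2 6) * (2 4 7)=[4, 1, 6, 3, 7, 5, 0, 2]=(0 4 7 2 6)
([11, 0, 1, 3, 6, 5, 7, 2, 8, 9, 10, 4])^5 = [2, 7, 6, 3, 0, 5, 11, 4, 8, 9, 10, 1]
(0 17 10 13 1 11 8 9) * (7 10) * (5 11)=[17, 5, 2, 3, 4, 11, 6, 10, 9, 0, 13, 8, 12, 1, 14, 15, 16, 7]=(0 17 7 10 13 1 5 11 8 9)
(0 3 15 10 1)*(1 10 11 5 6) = [3, 0, 2, 15, 4, 6, 1, 7, 8, 9, 10, 5, 12, 13, 14, 11] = (0 3 15 11 5 6 1)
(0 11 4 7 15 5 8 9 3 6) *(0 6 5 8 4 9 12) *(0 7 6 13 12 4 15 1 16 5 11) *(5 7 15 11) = (1 16 7)(3 5 11 9)(4 6 13 12 15 8) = [0, 16, 2, 5, 6, 11, 13, 1, 4, 3, 10, 9, 15, 12, 14, 8, 7]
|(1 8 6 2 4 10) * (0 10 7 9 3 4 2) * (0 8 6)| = |(0 10 1 6 8)(3 4 7 9)| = 20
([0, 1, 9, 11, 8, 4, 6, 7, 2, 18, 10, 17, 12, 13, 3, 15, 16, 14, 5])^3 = (2 5)(3 14 17 11)(4 9)(8 18)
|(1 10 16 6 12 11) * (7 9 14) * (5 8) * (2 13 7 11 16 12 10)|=|(1 2 13 7 9 14 11)(5 8)(6 10 12 16)|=28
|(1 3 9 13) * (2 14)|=|(1 3 9 13)(2 14)|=4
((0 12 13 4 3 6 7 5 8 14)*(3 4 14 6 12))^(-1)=(0 14 13 12 3)(5 7 6 8)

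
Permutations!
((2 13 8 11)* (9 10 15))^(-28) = (9 15 10)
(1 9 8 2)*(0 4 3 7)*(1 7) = (0 4 3 1 9 8 2 7) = [4, 9, 7, 1, 3, 5, 6, 0, 2, 8]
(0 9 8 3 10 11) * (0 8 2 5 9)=(2 5 9)(3 10 11 8)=[0, 1, 5, 10, 4, 9, 6, 7, 3, 2, 11, 8]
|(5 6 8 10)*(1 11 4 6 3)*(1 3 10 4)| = 6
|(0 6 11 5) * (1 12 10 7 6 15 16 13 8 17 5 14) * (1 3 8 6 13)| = 15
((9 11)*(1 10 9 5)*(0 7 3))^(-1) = (0 3 7)(1 5 11 9 10)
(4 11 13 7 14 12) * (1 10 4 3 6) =(1 10 4 11 13 7 14 12 3 6) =[0, 10, 2, 6, 11, 5, 1, 14, 8, 9, 4, 13, 3, 7, 12]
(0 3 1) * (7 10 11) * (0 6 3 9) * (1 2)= [9, 6, 1, 2, 4, 5, 3, 10, 8, 0, 11, 7]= (0 9)(1 6 3 2)(7 10 11)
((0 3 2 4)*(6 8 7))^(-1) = (0 4 2 3)(6 7 8)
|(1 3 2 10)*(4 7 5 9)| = 4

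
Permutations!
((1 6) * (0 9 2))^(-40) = ((0 9 2)(1 6))^(-40) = (0 2 9)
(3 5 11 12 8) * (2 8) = (2 8 3 5 11 12) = [0, 1, 8, 5, 4, 11, 6, 7, 3, 9, 10, 12, 2]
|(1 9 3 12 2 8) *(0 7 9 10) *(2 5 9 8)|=|(0 7 8 1 10)(3 12 5 9)|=20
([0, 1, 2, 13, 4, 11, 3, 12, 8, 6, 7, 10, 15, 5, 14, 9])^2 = [0, 1, 2, 5, 4, 10, 13, 15, 8, 3, 12, 7, 9, 11, 14, 6]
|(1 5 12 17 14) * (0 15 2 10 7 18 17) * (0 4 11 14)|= 42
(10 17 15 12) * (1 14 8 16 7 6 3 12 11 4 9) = (1 14 8 16 7 6 3 12 10 17 15 11 4 9) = [0, 14, 2, 12, 9, 5, 3, 6, 16, 1, 17, 4, 10, 13, 8, 11, 7, 15]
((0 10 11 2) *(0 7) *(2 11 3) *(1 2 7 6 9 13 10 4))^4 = ((0 4 1 2 6 9 13 10 3 7))^4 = (0 6 3 1 13)(2 10 4 9 7)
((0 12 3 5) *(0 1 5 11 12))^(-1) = ((1 5)(3 11 12))^(-1) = (1 5)(3 12 11)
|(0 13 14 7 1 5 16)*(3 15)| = 14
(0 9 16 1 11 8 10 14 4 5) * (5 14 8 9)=(0 5)(1 11 9 16)(4 14)(8 10)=[5, 11, 2, 3, 14, 0, 6, 7, 10, 16, 8, 9, 12, 13, 4, 15, 1]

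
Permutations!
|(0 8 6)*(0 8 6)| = 3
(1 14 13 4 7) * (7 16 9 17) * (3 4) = [0, 14, 2, 4, 16, 5, 6, 1, 8, 17, 10, 11, 12, 3, 13, 15, 9, 7] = (1 14 13 3 4 16 9 17 7)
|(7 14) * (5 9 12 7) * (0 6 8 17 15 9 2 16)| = 12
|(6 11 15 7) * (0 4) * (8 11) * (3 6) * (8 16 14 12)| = |(0 4)(3 6 16 14 12 8 11 15 7)| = 18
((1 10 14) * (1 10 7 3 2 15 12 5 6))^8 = ((1 7 3 2 15 12 5 6)(10 14))^8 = (15)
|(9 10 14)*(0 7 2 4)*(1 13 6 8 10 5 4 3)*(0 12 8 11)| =|(0 7 2 3 1 13 6 11)(4 12 8 10 14 9 5)| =56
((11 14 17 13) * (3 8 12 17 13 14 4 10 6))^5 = (3 13)(4 12)(6 14)(8 11)(10 17) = ((3 8 12 17 14 13 11 4 10 6))^5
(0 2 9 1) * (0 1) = (0 2 9) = [2, 1, 9, 3, 4, 5, 6, 7, 8, 0]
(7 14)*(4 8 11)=[0, 1, 2, 3, 8, 5, 6, 14, 11, 9, 10, 4, 12, 13, 7]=(4 8 11)(7 14)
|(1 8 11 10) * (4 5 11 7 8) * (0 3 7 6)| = |(0 3 7 8 6)(1 4 5 11 10)| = 5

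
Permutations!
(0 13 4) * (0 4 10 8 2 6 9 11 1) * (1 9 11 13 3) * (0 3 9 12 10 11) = (0 9 13 11 12 10 8 2 6)(1 3) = [9, 3, 6, 1, 4, 5, 0, 7, 2, 13, 8, 12, 10, 11]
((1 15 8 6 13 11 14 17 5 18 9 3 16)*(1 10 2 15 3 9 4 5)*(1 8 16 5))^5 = (18)(2 15 16 10)(6 8 17 14 11 13)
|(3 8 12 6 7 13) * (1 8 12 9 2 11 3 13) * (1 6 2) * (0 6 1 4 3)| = 11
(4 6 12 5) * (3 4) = (3 4 6 12 5) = [0, 1, 2, 4, 6, 3, 12, 7, 8, 9, 10, 11, 5]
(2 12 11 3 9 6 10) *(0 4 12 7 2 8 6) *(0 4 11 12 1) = [11, 0, 7, 9, 1, 5, 10, 2, 6, 4, 8, 3, 12] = (12)(0 11 3 9 4 1)(2 7)(6 10 8)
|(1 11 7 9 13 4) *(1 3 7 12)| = |(1 11 12)(3 7 9 13 4)| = 15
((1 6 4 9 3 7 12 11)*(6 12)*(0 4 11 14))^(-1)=(0 14 12 1 11 6 7 3 9 4)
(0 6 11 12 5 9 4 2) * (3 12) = (0 6 11 3 12 5 9 4 2) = [6, 1, 0, 12, 2, 9, 11, 7, 8, 4, 10, 3, 5]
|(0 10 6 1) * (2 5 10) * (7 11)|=|(0 2 5 10 6 1)(7 11)|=6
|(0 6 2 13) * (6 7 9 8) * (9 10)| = |(0 7 10 9 8 6 2 13)| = 8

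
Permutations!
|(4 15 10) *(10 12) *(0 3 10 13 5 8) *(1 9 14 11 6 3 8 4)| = |(0 8)(1 9 14 11 6 3 10)(4 15 12 13 5)| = 70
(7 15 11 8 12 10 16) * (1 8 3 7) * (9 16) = [0, 8, 2, 7, 4, 5, 6, 15, 12, 16, 9, 3, 10, 13, 14, 11, 1] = (1 8 12 10 9 16)(3 7 15 11)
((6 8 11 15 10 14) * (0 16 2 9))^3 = (0 9 2 16)(6 15)(8 10)(11 14)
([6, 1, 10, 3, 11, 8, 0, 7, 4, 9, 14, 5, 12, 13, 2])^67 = (0 6)(2 10 14)(4 8 5 11)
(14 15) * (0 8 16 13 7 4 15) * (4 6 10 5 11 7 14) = [8, 1, 2, 3, 15, 11, 10, 6, 16, 9, 5, 7, 12, 14, 0, 4, 13] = (0 8 16 13 14)(4 15)(5 11 7 6 10)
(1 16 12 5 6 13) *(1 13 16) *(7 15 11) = (5 6 16 12)(7 15 11) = [0, 1, 2, 3, 4, 6, 16, 15, 8, 9, 10, 7, 5, 13, 14, 11, 12]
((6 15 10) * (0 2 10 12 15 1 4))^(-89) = ((0 2 10 6 1 4)(12 15))^(-89) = (0 2 10 6 1 4)(12 15)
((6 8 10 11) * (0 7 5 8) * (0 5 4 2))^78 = ((0 7 4 2)(5 8 10 11 6))^78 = (0 4)(2 7)(5 11 8 6 10)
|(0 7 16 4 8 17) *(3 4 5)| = 8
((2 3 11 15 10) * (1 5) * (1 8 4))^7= (1 4 8 5)(2 11 10 3 15)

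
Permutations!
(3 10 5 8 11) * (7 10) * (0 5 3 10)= (0 5 8 11 10 3 7)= [5, 1, 2, 7, 4, 8, 6, 0, 11, 9, 3, 10]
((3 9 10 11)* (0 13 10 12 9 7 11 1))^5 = (0 13 10 1)(3 11 7)(9 12)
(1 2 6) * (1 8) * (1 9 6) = (1 2)(6 8 9) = [0, 2, 1, 3, 4, 5, 8, 7, 9, 6]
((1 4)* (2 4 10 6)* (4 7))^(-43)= (1 4 7 2 6 10)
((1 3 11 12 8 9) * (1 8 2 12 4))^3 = ((1 3 11 4)(2 12)(8 9))^3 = (1 4 11 3)(2 12)(8 9)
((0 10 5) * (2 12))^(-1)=(0 5 10)(2 12)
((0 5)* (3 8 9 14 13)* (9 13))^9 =((0 5)(3 8 13)(9 14))^9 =(0 5)(9 14)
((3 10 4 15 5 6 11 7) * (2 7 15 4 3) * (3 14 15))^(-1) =(2 7)(3 11 6 5 15 14 10)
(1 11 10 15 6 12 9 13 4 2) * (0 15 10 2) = [15, 11, 1, 3, 0, 5, 12, 7, 8, 13, 10, 2, 9, 4, 14, 6] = (0 15 6 12 9 13 4)(1 11 2)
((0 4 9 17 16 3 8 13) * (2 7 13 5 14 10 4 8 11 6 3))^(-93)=(0 14 9 2)(4 16 13 5)(7 8 10 17)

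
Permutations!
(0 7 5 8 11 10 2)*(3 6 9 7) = (0 3 6 9 7 5 8 11 10 2) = [3, 1, 0, 6, 4, 8, 9, 5, 11, 7, 2, 10]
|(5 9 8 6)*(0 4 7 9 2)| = 8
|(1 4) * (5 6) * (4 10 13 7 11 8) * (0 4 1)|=|(0 4)(1 10 13 7 11 8)(5 6)|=6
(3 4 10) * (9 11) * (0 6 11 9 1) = (0 6 11 1)(3 4 10) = [6, 0, 2, 4, 10, 5, 11, 7, 8, 9, 3, 1]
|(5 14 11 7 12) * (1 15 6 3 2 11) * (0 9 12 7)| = |(0 9 12 5 14 1 15 6 3 2 11)| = 11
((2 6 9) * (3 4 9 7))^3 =(2 3)(4 6)(7 9) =((2 6 7 3 4 9))^3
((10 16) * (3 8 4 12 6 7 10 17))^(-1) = (3 17 16 10 7 6 12 4 8)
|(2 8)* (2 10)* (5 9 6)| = |(2 8 10)(5 9 6)| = 3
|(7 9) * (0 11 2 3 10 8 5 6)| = 8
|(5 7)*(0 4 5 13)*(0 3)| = 6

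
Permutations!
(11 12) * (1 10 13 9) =[0, 10, 2, 3, 4, 5, 6, 7, 8, 1, 13, 12, 11, 9] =(1 10 13 9)(11 12)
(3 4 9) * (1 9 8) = (1 9 3 4 8) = [0, 9, 2, 4, 8, 5, 6, 7, 1, 3]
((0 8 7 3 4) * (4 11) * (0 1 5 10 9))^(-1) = ((0 8 7 3 11 4 1 5 10 9))^(-1) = (0 9 10 5 1 4 11 3 7 8)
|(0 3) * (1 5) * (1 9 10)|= |(0 3)(1 5 9 10)|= 4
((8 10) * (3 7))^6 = ((3 7)(8 10))^6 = (10)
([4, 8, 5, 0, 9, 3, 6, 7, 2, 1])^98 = (0 9 8 5)(1 2 3 4)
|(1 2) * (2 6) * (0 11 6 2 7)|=4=|(0 11 6 7)(1 2)|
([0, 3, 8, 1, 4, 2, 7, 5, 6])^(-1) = (1 3)(2 5 7 6 8)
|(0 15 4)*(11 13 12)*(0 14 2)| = 15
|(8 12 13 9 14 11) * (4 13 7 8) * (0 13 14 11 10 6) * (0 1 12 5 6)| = |(0 13 9 11 4 14 10)(1 12 7 8 5 6)| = 42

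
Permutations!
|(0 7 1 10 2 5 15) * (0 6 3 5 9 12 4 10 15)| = |(0 7 1 15 6 3 5)(2 9 12 4 10)| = 35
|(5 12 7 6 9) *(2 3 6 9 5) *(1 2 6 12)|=|(1 2 3 12 7 9 6 5)|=8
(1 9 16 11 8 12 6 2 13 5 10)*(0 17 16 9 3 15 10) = (0 17 16 11 8 12 6 2 13 5)(1 3 15 10) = [17, 3, 13, 15, 4, 0, 2, 7, 12, 9, 1, 8, 6, 5, 14, 10, 11, 16]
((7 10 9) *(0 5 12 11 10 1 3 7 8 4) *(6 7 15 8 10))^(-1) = ((0 5 12 11 6 7 1 3 15 8 4)(9 10))^(-1) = (0 4 8 15 3 1 7 6 11 12 5)(9 10)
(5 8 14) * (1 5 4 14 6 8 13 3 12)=(1 5 13 3 12)(4 14)(6 8)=[0, 5, 2, 12, 14, 13, 8, 7, 6, 9, 10, 11, 1, 3, 4]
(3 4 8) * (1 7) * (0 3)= (0 3 4 8)(1 7)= [3, 7, 2, 4, 8, 5, 6, 1, 0]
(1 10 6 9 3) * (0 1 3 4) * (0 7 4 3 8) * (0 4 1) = [0, 10, 2, 8, 7, 5, 9, 1, 4, 3, 6] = (1 10 6 9 3 8 4 7)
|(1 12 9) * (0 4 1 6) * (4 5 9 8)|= |(0 5 9 6)(1 12 8 4)|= 4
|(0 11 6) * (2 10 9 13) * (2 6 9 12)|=|(0 11 9 13 6)(2 10 12)|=15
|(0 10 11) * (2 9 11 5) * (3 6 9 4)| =|(0 10 5 2 4 3 6 9 11)| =9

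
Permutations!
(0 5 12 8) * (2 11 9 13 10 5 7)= (0 7 2 11 9 13 10 5 12 8)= [7, 1, 11, 3, 4, 12, 6, 2, 0, 13, 5, 9, 8, 10]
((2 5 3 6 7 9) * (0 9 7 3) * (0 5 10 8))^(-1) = (0 8 10 2 9)(3 6)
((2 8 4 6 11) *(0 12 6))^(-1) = (0 4 8 2 11 6 12)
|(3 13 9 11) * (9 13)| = 3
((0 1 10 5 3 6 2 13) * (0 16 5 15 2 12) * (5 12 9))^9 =(0 1 10 15 2 13 16 12)(3 6 9 5)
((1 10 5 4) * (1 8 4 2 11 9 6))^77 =(11)(4 8)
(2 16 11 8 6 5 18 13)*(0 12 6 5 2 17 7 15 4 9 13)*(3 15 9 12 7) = (0 7 9 13 17 3 15 4 12 6 2 16 11 8 5 18) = [7, 1, 16, 15, 12, 18, 2, 9, 5, 13, 10, 8, 6, 17, 14, 4, 11, 3, 0]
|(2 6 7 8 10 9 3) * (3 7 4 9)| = 8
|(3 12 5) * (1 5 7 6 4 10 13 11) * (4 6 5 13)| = |(1 13 11)(3 12 7 5)(4 10)| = 12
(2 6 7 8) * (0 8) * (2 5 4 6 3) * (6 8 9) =(0 9 6 7)(2 3)(4 8 5) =[9, 1, 3, 2, 8, 4, 7, 0, 5, 6]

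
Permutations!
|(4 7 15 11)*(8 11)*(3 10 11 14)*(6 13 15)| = 10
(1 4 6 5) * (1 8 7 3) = [0, 4, 2, 1, 6, 8, 5, 3, 7] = (1 4 6 5 8 7 3)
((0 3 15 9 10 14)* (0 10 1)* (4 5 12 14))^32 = (0 15 1 3 9)(4 12 10 5 14)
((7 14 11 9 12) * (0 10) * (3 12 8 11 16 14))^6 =(16)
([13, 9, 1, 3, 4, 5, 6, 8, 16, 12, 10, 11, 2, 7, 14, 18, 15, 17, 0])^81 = (0 16 13 15 7 18 8)(1 9 12 2)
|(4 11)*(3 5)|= |(3 5)(4 11)|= 2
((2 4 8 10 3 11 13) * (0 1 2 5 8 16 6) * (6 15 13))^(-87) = ((0 1 2 4 16 15 13 5 8 10 3 11 6))^(-87) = (0 16 8 6 4 5 11 2 13 3 1 15 10)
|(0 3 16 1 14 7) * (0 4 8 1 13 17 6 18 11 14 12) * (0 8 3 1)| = 20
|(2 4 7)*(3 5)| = |(2 4 7)(3 5)| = 6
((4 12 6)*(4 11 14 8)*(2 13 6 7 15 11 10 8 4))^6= ((2 13 6 10 8)(4 12 7 15 11 14))^6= (15)(2 13 6 10 8)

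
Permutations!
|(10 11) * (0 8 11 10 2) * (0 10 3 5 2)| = 12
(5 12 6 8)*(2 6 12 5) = (12)(2 6 8) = [0, 1, 6, 3, 4, 5, 8, 7, 2, 9, 10, 11, 12]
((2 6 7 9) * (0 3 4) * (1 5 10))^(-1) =(0 4 3)(1 10 5)(2 9 7 6) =((0 3 4)(1 5 10)(2 6 7 9))^(-1)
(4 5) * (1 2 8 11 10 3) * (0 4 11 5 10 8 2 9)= [4, 9, 2, 1, 10, 11, 6, 7, 5, 0, 3, 8]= (0 4 10 3 1 9)(5 11 8)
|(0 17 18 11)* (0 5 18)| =6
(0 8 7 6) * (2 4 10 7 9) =[8, 1, 4, 3, 10, 5, 0, 6, 9, 2, 7] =(0 8 9 2 4 10 7 6)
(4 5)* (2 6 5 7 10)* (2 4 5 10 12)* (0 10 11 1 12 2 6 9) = (0 10 4 7 2 9)(1 12 6 11) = [10, 12, 9, 3, 7, 5, 11, 2, 8, 0, 4, 1, 6]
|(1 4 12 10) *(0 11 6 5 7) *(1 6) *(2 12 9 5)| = |(0 11 1 4 9 5 7)(2 12 10 6)| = 28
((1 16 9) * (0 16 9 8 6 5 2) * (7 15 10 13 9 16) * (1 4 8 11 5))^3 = (0 10 4 1 5 7 13 8 16 2 15 9 6 11)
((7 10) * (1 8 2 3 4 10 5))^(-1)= (1 5 7 10 4 3 2 8)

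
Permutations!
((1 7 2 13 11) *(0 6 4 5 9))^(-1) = (0 9 5 4 6)(1 11 13 2 7)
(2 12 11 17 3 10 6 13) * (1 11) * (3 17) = (17)(1 11 3 10 6 13 2 12) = [0, 11, 12, 10, 4, 5, 13, 7, 8, 9, 6, 3, 1, 2, 14, 15, 16, 17]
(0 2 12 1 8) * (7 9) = (0 2 12 1 8)(7 9) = [2, 8, 12, 3, 4, 5, 6, 9, 0, 7, 10, 11, 1]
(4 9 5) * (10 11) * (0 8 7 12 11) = [8, 1, 2, 3, 9, 4, 6, 12, 7, 5, 0, 10, 11] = (0 8 7 12 11 10)(4 9 5)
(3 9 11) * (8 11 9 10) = [0, 1, 2, 10, 4, 5, 6, 7, 11, 9, 8, 3] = (3 10 8 11)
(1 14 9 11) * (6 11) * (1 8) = (1 14 9 6 11 8) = [0, 14, 2, 3, 4, 5, 11, 7, 1, 6, 10, 8, 12, 13, 9]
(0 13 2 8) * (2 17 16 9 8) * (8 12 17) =(0 13 8)(9 12 17 16) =[13, 1, 2, 3, 4, 5, 6, 7, 0, 12, 10, 11, 17, 8, 14, 15, 9, 16]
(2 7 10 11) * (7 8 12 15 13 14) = [0, 1, 8, 3, 4, 5, 6, 10, 12, 9, 11, 2, 15, 14, 7, 13] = (2 8 12 15 13 14 7 10 11)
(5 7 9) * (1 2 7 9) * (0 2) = (0 2 7 1)(5 9) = [2, 0, 7, 3, 4, 9, 6, 1, 8, 5]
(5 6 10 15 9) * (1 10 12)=(1 10 15 9 5 6 12)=[0, 10, 2, 3, 4, 6, 12, 7, 8, 5, 15, 11, 1, 13, 14, 9]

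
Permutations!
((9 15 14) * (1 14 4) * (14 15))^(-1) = (1 4 15)(9 14)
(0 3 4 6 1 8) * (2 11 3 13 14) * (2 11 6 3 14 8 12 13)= (0 2 6 1 12 13 8)(3 4)(11 14)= [2, 12, 6, 4, 3, 5, 1, 7, 0, 9, 10, 14, 13, 8, 11]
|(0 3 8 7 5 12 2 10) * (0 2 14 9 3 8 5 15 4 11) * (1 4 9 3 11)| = |(0 8 7 15 9 11)(1 4)(2 10)(3 5 12 14)| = 12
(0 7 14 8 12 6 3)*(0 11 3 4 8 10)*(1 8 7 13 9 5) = [13, 8, 2, 11, 7, 1, 4, 14, 12, 5, 0, 3, 6, 9, 10] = (0 13 9 5 1 8 12 6 4 7 14 10)(3 11)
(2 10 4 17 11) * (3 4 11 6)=(2 10 11)(3 4 17 6)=[0, 1, 10, 4, 17, 5, 3, 7, 8, 9, 11, 2, 12, 13, 14, 15, 16, 6]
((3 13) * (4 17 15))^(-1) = ((3 13)(4 17 15))^(-1) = (3 13)(4 15 17)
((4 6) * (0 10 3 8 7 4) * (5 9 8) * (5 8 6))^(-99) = (10)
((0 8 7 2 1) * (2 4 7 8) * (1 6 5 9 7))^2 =(0 6 9 4)(1 2 5 7)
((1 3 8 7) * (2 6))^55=(1 7 8 3)(2 6)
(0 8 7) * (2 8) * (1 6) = (0 2 8 7)(1 6) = [2, 6, 8, 3, 4, 5, 1, 0, 7]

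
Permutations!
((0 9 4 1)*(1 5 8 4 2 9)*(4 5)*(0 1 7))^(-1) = ((0 7)(2 9)(5 8))^(-1) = (0 7)(2 9)(5 8)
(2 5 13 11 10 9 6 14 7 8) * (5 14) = (2 14 7 8)(5 13 11 10 9 6) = [0, 1, 14, 3, 4, 13, 5, 8, 2, 6, 9, 10, 12, 11, 7]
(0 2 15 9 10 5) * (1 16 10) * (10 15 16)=[2, 10, 16, 3, 4, 0, 6, 7, 8, 1, 5, 11, 12, 13, 14, 9, 15]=(0 2 16 15 9 1 10 5)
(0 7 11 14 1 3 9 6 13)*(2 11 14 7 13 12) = (0 13)(1 3 9 6 12 2 11 7 14) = [13, 3, 11, 9, 4, 5, 12, 14, 8, 6, 10, 7, 2, 0, 1]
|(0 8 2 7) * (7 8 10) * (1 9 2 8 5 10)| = 7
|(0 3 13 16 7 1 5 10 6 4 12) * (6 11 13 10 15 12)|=22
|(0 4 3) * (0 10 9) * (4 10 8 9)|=|(0 10 4 3 8 9)|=6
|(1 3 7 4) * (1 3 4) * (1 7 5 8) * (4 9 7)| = 7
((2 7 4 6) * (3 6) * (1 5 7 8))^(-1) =(1 8 2 6 3 4 7 5)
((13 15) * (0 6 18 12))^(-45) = (0 12 18 6)(13 15)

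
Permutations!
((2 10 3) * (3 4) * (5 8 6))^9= ((2 10 4 3)(5 8 6))^9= (2 10 4 3)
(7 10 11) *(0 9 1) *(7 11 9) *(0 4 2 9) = (11)(0 7 10)(1 4 2 9) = [7, 4, 9, 3, 2, 5, 6, 10, 8, 1, 0, 11]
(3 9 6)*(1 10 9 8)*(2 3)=[0, 10, 3, 8, 4, 5, 2, 7, 1, 6, 9]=(1 10 9 6 2 3 8)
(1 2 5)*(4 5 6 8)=(1 2 6 8 4 5)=[0, 2, 6, 3, 5, 1, 8, 7, 4]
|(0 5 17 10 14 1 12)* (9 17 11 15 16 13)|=|(0 5 11 15 16 13 9 17 10 14 1 12)|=12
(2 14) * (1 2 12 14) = (1 2)(12 14) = [0, 2, 1, 3, 4, 5, 6, 7, 8, 9, 10, 11, 14, 13, 12]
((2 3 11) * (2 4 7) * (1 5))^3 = ((1 5)(2 3 11 4 7))^3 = (1 5)(2 4 3 7 11)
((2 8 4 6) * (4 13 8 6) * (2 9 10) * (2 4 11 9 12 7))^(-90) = (13)(2 12)(4 9)(6 7)(10 11)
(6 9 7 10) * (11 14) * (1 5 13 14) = (1 5 13 14 11)(6 9 7 10) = [0, 5, 2, 3, 4, 13, 9, 10, 8, 7, 6, 1, 12, 14, 11]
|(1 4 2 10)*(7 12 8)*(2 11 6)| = 6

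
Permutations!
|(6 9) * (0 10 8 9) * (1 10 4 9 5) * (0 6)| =|(0 4 9)(1 10 8 5)| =12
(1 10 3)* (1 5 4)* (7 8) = (1 10 3 5 4)(7 8) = [0, 10, 2, 5, 1, 4, 6, 8, 7, 9, 3]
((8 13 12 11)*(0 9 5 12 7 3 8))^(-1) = ((0 9 5 12 11)(3 8 13 7))^(-1) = (0 11 12 5 9)(3 7 13 8)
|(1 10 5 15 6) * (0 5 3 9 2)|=9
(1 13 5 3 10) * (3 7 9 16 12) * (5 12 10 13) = (1 5 7 9 16 10)(3 13 12) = [0, 5, 2, 13, 4, 7, 6, 9, 8, 16, 1, 11, 3, 12, 14, 15, 10]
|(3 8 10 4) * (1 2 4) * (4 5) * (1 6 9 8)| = 20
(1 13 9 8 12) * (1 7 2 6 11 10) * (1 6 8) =(1 13 9)(2 8 12 7)(6 11 10) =[0, 13, 8, 3, 4, 5, 11, 2, 12, 1, 6, 10, 7, 9]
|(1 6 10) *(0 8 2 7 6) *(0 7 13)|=|(0 8 2 13)(1 7 6 10)|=4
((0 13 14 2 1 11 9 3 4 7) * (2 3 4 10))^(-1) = ((0 13 14 3 10 2 1 11 9 4 7))^(-1) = (0 7 4 9 11 1 2 10 3 14 13)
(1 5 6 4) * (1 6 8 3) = [0, 5, 2, 1, 6, 8, 4, 7, 3] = (1 5 8 3)(4 6)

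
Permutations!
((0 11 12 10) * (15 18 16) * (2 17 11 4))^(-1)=(0 10 12 11 17 2 4)(15 16 18)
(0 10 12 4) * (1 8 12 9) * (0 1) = (0 10 9)(1 8 12 4) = [10, 8, 2, 3, 1, 5, 6, 7, 12, 0, 9, 11, 4]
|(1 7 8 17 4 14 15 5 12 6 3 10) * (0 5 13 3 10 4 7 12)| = |(0 5)(1 12 6 10)(3 4 14 15 13)(7 8 17)| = 60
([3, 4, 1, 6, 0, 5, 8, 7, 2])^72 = [6, 0, 4, 8, 3, 5, 2, 7, 1]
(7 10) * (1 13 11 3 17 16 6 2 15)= [0, 13, 15, 17, 4, 5, 2, 10, 8, 9, 7, 3, 12, 11, 14, 1, 6, 16]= (1 13 11 3 17 16 6 2 15)(7 10)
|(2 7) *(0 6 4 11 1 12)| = 6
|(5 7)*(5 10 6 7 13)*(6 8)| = |(5 13)(6 7 10 8)| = 4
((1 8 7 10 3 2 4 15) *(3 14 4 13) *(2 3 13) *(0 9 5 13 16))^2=((0 9 5 13 16)(1 8 7 10 14 4 15))^2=(0 5 16 9 13)(1 7 14 15 8 10 4)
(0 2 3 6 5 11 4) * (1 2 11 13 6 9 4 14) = (0 11 14 1 2 3 9 4)(5 13 6) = [11, 2, 3, 9, 0, 13, 5, 7, 8, 4, 10, 14, 12, 6, 1]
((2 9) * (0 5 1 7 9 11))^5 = (0 2 7 5 11 9 1)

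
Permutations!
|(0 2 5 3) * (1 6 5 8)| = |(0 2 8 1 6 5 3)| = 7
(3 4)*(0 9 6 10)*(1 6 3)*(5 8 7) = (0 9 3 4 1 6 10)(5 8 7) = [9, 6, 2, 4, 1, 8, 10, 5, 7, 3, 0]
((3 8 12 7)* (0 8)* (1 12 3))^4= (0 8 3)(1 12 7)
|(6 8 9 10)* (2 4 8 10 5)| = 10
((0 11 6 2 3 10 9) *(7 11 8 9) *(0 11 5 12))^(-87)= (0 8 9 11 6 2 3 10 7 5 12)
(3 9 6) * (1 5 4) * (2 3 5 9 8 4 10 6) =[0, 9, 3, 8, 1, 10, 5, 7, 4, 2, 6] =(1 9 2 3 8 4)(5 10 6)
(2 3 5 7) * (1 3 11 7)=(1 3 5)(2 11 7)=[0, 3, 11, 5, 4, 1, 6, 2, 8, 9, 10, 7]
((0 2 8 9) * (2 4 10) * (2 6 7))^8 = (10)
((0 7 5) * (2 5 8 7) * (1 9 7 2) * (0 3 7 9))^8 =((9)(0 1)(2 5 3 7 8))^8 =(9)(2 7 5 8 3)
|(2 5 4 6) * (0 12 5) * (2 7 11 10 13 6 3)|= 30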